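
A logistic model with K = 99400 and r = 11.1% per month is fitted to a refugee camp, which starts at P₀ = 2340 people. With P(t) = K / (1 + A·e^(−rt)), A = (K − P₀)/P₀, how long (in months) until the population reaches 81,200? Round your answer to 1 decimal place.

t ≈ 47.0 months

A = (99400 − 2340)/2340 = 41.47863
81200 = 99400/(1 + 41.47863·e^(−0.111t)) → 1 + 41.47863·e^(−0.111t) = 1.22414
e^(−0.111t) = 0.005404 → t = ln(185.05851)/0.111 = 5.22067/0.111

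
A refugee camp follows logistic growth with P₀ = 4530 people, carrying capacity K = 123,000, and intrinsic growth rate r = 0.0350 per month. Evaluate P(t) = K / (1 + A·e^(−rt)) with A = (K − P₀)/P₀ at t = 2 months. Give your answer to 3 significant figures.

≈ 4,850 people

A = (123000 − 4530)/4530 = 26.15232
P(2) = 123000 / (1 + 26.15232·e^(−0.035·2)) = 123000 / (1 + 26.15232·0.932394)
= 123000 / 25.38426 ≈ 4845.52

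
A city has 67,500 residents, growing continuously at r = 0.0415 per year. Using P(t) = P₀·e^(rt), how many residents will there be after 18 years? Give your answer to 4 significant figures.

≈ 142,500 residents

P(18) = 67500 · e^(0.0415·18) = 67500 · e^(0.747)
= 67500 · 2.11066 ≈ 142469.45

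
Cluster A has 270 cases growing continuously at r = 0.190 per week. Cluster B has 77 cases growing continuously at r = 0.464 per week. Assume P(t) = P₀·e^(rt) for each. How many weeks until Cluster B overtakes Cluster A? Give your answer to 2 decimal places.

270·e^(0.19t) = 77·e^(0.464t)
270/77 = e^((0.464 − 0.19)t) → ln(3.50649) = 0.274·t
t = 1.25462 / 0.274

t ≈ 4.58 weeks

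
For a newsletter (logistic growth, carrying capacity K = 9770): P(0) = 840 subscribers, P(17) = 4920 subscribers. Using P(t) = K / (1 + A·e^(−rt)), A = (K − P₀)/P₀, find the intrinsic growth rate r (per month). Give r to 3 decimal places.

r ≈ 0.140 per month

A = (9770 − 840)/840 = 10.63095
4920 = 9770/(1 + 10.63095·e^(−r·17)) → e^(−17r) = (1.98577 − 1)/10.63095 = 0.092727
r = −ln(0.092727)/17 = 2.3781/17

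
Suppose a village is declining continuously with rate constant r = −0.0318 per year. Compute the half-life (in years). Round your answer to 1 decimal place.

half-life = ln(2) / |r| = 0.69315 / 0.0318

half-life ≈ 21.8 years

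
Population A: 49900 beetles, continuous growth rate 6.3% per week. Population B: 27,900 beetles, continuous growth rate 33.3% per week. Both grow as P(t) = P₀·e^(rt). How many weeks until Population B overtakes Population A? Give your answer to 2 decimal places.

t ≈ 2.15 weeks

49900·e^(0.063t) = 27900·e^(0.333t)
49900/27900 = e^((0.333 − 0.063)t) → ln(1.78853) = 0.27·t
t = 0.58139 / 0.27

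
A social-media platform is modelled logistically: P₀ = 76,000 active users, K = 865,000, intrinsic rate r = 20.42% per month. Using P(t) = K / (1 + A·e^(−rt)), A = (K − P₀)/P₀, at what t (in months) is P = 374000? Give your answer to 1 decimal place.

A = (865000 − 76000)/76000 = 10.38158
374000 = 865000/(1 + 10.38158·e^(−0.2042t)) → 1 + 10.38158·e^(−0.2042t) = 2.31283
e^(−0.2042t) = 0.126458 → t = ln(7.90776)/0.2042 = 2.06784/0.2042

t ≈ 10.1 months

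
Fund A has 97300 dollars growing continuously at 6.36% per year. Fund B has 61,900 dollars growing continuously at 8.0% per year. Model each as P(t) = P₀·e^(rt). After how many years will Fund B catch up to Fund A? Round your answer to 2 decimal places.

97300·e^(0.0636t) = 61900·e^(0.08t)
97300/61900 = e^((0.08 − 0.0636)t) → ln(1.57189) = 0.0164·t
t = 0.45228 / 0.0164

t ≈ 27.58 years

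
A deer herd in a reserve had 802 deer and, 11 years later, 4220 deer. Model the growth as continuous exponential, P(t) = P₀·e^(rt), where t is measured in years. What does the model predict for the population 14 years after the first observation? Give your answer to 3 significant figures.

≈ 6,640 deer

r = ln(4220/802) / 11 ≈ 0.150953 per year
P(14) = 802 · e^(0.150953·14) = 802 · 8.27584 ≈ 6637.22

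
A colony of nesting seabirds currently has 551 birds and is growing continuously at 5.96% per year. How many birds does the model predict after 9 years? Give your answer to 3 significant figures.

≈ 942 birds

P(9) = 551 · e^(0.0596·9) = 551 · e^(0.5364)
= 551 · 1.70984 ≈ 942.12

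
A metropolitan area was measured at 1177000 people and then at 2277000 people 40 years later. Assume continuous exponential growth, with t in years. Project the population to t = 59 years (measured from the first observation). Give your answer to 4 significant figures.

r = ln(2277000/1177000) / 40 ≈ 0.016497 per year
P(59) = 1177000 · e^(0.016497·59) = 1177000 · 2.64676 ≈ 3115241

≈ 3,115,000 people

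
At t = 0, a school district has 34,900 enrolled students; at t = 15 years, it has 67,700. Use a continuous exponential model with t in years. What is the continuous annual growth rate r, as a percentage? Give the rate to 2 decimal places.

r ≈ 4.42% per year

67700 = 34900 · e^(r·15)
e^(15r) = 67700/34900 = 1.93983
r = ln(1.93983) / 15 = 0.6626 / 15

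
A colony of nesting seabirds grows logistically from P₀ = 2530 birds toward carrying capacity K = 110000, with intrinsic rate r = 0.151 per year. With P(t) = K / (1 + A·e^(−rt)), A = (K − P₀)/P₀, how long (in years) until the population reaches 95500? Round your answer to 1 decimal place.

t ≈ 37.3 years

A = (110000 − 2530)/2530 = 42.47826
95500 = 110000/(1 + 42.47826·e^(−0.151t)) → 1 + 42.47826·e^(−0.151t) = 1.15183
e^(−0.151t) = 0.003574 → t = ln(279.77061)/0.151 = 5.63397/0.151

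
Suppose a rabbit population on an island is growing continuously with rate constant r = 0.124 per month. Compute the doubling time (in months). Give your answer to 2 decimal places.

doubling time ≈ 5.59 months

doubling time = ln(2) / |r| = 0.69315 / 0.124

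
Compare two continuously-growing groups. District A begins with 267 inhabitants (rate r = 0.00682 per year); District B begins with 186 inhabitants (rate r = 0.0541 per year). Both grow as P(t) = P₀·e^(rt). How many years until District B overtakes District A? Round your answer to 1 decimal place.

267·e^(0.00682t) = 186·e^(0.0541t)
267/186 = e^((0.0541 − 0.00682)t) → ln(1.43548) = 0.04728·t
t = 0.3615 / 0.04728

t ≈ 7.6 years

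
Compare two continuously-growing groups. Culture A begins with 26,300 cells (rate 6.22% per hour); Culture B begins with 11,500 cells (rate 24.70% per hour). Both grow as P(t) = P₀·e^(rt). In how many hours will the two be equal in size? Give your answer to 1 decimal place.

t ≈ 4.5 hours

26300·e^(0.0622t) = 11500·e^(0.247t)
26300/11500 = e^((0.247 − 0.0622)t) → ln(2.28696) = 0.1848·t
t = 0.82722 / 0.1848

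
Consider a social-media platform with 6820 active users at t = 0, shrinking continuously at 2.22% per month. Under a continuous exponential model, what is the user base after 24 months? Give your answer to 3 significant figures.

P(24) = 6820 · e^(-0.0222·24) = 6820 · e^(-0.5328)
= 6820 · 0.58696 ≈ 4003.06

≈ 4,000 active users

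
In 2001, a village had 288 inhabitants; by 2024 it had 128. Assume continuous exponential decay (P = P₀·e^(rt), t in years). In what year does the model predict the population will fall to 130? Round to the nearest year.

r = ln(128/288) / 23 = -0.81093/23 ≈ -0.035258 per year
t = ln(130/288) / r = -0.79543/-0.035258 ≈ 22.56 years after 2001

year 2024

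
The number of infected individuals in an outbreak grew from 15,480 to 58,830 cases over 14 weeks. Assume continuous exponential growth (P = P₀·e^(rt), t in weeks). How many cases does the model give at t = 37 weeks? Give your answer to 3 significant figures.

≈ 527,000 cases

r = ln(58830/15480) / 14 ≈ 0.095365 per week
P(37) = 15480 · e^(0.095365·37) = 15480 · 34.07237 ≈ 527440.22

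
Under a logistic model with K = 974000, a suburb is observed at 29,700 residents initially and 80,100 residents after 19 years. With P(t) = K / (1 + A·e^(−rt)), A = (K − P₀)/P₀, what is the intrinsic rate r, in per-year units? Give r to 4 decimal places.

A = (974000 − 29700)/29700 = 31.79461
80100 = 974000/(1 + 31.79461·e^(−r·19)) → e^(−19r) = (12.1598 − 1)/31.79461 = 0.350997
r = −ln(0.350997)/19 = 1.04698/19

r ≈ 0.0551 per year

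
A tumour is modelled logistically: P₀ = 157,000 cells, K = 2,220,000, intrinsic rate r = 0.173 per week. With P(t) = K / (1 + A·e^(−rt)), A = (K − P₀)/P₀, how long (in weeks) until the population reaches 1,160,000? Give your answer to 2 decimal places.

A = (2220000 − 157000)/157000 = 13.14013
1160000 = 2220000/(1 + 13.14013·e^(−0.173t)) → 1 + 13.14013·e^(−0.173t) = 1.91379
e^(−0.173t) = 0.069542 → t = ln(14.37976)/0.173 = 2.66582/0.173

t ≈ 15.41 weeks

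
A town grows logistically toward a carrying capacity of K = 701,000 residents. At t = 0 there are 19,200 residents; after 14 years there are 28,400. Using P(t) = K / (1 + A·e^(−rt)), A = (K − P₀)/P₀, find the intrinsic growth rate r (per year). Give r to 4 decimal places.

r ≈ 0.0289 per year

A = (701000 − 19200)/19200 = 35.51042
28400 = 701000/(1 + 35.51042·e^(−r·14)) → e^(−14r) = (24.6831 − 1)/35.51042 = 0.666934
r = −ln(0.666934)/14 = 0.40506/14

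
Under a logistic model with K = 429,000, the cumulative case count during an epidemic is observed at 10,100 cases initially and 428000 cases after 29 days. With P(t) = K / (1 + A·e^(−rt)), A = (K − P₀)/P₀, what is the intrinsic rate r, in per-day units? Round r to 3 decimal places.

r ≈ 0.337 per day

A = (429000 − 10100)/10100 = 41.47525
428000 = 429000/(1 + 41.47525·e^(−r·29)) → e^(−29r) = (1.00234 − 1)/41.47525 = 0.000056
r = −ln(0.000056)/29 = 9.78422/29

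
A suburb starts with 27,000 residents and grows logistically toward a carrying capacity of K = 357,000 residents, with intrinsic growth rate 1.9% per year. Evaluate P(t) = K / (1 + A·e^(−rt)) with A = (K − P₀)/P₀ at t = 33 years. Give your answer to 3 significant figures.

A = (357000 − 27000)/27000 = 12.22222
P(33) = 357000 / (1 + 12.22222·e^(−0.019·33)) = 357000 / (1 + 12.22222·0.534192)
= 357000 / 7.52901 ≈ 47416.57

≈ 47,400 residents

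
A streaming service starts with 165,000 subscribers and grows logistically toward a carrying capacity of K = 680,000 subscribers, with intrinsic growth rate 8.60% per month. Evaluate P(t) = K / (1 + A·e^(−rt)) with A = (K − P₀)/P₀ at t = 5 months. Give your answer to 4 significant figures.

≈ 224,400 subscribers

A = (680000 − 165000)/165000 = 3.12121
P(5) = 680000 / (1 + 3.12121·e^(−0.086·5)) = 680000 / (1 + 3.12121·0.650509)
= 680000 / 3.03038 ≈ 224394.53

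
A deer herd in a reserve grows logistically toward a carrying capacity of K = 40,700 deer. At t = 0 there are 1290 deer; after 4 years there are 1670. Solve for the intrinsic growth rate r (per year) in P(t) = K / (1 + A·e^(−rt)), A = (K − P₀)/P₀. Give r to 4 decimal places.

r ≈ 0.0670 per year

A = (40700 − 1290)/1290 = 30.55039
1670 = 40700/(1 + 30.55039·e^(−r·4)) → e^(−4r) = (24.37126 − 1)/30.55039 = 0.765007
r = −ln(0.765007)/4 = 0.26787/4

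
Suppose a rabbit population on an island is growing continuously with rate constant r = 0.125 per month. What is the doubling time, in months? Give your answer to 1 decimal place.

doubling time ≈ 5.5 months

doubling time = ln(2) / |r| = 0.69315 / 0.125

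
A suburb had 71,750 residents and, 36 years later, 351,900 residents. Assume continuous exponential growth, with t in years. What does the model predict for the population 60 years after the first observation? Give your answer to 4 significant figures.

≈ 1,016,000 residents

r = ln(351900/71750) / 36 ≈ 0.044171 per year
P(60) = 71750 · e^(0.044171·60) = 71750 · 14.15779 ≈ 1015821.75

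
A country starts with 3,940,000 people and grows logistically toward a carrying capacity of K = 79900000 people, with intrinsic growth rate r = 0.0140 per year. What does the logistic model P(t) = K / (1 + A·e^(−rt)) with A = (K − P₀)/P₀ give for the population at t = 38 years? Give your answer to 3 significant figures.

≈ 6,480,000 people

A = (79900000 − 3940000)/3940000 = 19.27919
P(38) = 79900000 / (1 + 19.27919·e^(−0.014·38)) = 79900000 / (1 + 19.27919·0.587429)
= 79900000 / 12.32515 ≈ 6482678.26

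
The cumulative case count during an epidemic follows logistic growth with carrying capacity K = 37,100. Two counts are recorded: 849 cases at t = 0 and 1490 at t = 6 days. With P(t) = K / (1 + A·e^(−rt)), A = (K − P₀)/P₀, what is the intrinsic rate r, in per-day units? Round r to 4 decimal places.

A = (37100 − 849)/849 = 42.69847
1490 = 37100/(1 + 42.69847·e^(−r·6)) → e^(−6r) = (24.89933 − 1)/42.69847 = 0.559723
r = −ln(0.559723)/6 = 0.58031/6

r ≈ 0.0967 per day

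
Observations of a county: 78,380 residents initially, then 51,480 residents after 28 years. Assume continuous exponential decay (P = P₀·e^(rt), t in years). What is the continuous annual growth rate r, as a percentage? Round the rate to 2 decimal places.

r ≈ -1.50% per year

51480 = 78380 · e^(r·28)
e^(28r) = 51480/78380 = 0.6568
r = ln(0.6568) / 28 = -0.42038 / 28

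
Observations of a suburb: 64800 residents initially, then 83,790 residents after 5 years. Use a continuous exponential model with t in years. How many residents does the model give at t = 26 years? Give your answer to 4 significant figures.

≈ 246,600 residents

r = ln(83790/64800) / 5 ≈ 0.051402 per year
P(26) = 64800 · e^(0.051402·26) = 64800 · 3.80548 ≈ 246595.06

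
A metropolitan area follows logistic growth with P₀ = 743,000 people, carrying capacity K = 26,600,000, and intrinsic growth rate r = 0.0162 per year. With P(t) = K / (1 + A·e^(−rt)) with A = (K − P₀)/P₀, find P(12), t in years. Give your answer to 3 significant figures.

≈ 897,000 people

A = (26600000 − 743000)/743000 = 34.80081
P(12) = 26600000 / (1 + 34.80081·e^(−0.0162·12)) = 26600000 / (1 + 34.80081·0.823329)
= 26600000 / 29.6525 ≈ 897057.68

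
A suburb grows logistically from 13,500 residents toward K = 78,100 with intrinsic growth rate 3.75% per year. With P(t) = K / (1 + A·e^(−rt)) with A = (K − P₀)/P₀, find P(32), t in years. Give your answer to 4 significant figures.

≈ 31,990 residents

A = (78100 − 13500)/13500 = 4.78519
P(32) = 78100 / (1 + 4.78519·e^(−0.0375·32)) = 78100 / (1 + 4.78519·0.301194)
= 78100 / 2.44127 ≈ 31991.54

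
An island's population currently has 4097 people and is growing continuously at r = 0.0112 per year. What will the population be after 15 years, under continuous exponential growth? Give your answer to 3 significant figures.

P(15) = 4097 · e^(0.0112·15) = 4097 · e^(0.168)
= 4097 · 1.18294 ≈ 4846.49

≈ 4,850 people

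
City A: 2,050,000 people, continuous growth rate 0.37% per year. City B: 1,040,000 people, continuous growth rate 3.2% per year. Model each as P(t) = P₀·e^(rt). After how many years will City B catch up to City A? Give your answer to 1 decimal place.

t ≈ 24.0 years

2050000·e^(0.0037t) = 1040000·e^(0.032t)
2050000/1040000 = e^((0.032 − 0.0037)t) → ln(1.97115) = 0.0283·t
t = 0.67862 / 0.0283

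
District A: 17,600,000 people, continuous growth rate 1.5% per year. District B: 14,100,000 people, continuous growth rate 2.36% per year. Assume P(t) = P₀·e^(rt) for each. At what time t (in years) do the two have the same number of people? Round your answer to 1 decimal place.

t ≈ 25.8 years

17600000·e^(0.015t) = 14100000·e^(0.0236t)
17600000/14100000 = e^((0.0236 − 0.015)t) → ln(1.24823) = 0.0086·t
t = 0.22172 / 0.0086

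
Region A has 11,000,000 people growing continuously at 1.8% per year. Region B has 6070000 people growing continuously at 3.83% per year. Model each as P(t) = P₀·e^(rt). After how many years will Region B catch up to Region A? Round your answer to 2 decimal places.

t ≈ 29.29 years

11000000·e^(0.018t) = 6070000·e^(0.0383t)
11000000/6070000 = e^((0.0383 − 0.018)t) → ln(1.81219) = 0.0203·t
t = 0.59454 / 0.0203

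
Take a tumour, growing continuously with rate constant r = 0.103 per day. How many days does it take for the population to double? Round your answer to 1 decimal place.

doubling time = ln(2) / |r| = 0.69315 / 0.103

doubling time ≈ 6.7 days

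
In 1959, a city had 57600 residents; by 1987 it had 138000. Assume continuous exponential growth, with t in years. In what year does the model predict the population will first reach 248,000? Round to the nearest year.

r = ln(138000/57600) / 28 = 0.87373/28 ≈ 0.031205 per year
t = ln(248000/57600) / r = 1.45991/0.031205 ≈ 46.78 years after 1959

year 2006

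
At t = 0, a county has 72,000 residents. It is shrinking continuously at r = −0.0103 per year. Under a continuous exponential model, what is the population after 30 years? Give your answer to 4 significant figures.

P(30) = 72000 · e^(-0.0103·30) = 72000 · e^(-0.309)
= 72000 · 0.73418 ≈ 52861.02

≈ 52,860 residents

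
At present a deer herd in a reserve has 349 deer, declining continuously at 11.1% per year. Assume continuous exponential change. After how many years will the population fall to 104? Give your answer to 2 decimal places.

t ≈ 10.91 years

104 = 349 · e^(-0.111·t)
t = ln(104/349) / -0.111 = ln(0.29799) / -0.111 = -1.21068 / -0.111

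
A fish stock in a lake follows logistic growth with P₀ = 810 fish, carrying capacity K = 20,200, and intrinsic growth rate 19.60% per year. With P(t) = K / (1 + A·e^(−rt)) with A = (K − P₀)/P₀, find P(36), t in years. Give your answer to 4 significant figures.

A = (20200 − 810)/810 = 23.93827
P(36) = 20200 / (1 + 23.93827·e^(−0.196·36)) = 20200 / (1 + 23.93827·0.000862)
= 20200 / 1.02064 ≈ 19791.5

≈ 19,790 fish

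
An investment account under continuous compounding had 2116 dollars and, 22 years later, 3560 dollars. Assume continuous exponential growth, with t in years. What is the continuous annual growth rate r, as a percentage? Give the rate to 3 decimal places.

3560 = 2116 · e^(r·22)
e^(22r) = 3560/2116 = 1.68242
r = ln(1.68242) / 22 = 0.52023 / 22

r ≈ 2.365% per year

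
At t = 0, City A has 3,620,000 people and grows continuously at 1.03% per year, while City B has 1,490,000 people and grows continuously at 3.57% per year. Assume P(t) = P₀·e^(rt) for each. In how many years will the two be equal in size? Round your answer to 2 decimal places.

t ≈ 34.95 years

3620000·e^(0.0103t) = 1490000·e^(0.0357t)
3620000/1490000 = e^((0.0357 − 0.0103)t) → ln(2.42953) = 0.0254·t
t = 0.8877 / 0.0254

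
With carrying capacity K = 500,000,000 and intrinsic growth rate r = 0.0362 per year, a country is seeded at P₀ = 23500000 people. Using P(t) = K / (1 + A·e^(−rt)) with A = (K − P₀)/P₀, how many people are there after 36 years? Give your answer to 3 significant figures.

≈ 76,800,000 people

A = (500000000 − 23500000)/23500000 = 20.2766
P(36) = 500000000 / (1 + 20.2766·e^(−0.0362·36)) = 500000000 / (1 + 20.2766·0.271661)
= 500000000 / 6.50836 ≈ 76824245.44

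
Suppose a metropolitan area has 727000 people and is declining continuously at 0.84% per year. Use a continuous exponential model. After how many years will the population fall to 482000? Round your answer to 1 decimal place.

t ≈ 48.9 years

482000 = 727000 · e^(-0.0084·t)
t = ln(482000/727000) / -0.0084 = ln(0.663) / -0.0084 = -0.41098 / -0.0084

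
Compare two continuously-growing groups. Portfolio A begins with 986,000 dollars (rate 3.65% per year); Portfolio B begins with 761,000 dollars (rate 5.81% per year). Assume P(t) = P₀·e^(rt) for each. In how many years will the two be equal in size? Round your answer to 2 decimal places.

986000·e^(0.0365t) = 761000·e^(0.0581t)
986000/761000 = e^((0.0581 − 0.0365)t) → ln(1.29566) = 0.0216·t
t = 0.25902 / 0.0216

t ≈ 11.99 years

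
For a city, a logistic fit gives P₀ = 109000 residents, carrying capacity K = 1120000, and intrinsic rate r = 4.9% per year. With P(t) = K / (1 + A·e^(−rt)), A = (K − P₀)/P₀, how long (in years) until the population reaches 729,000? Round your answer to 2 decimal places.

t ≈ 58.17 years

A = (1120000 − 109000)/109000 = 9.27523
729000 = 1120000/(1 + 9.27523·e^(−0.049t)) → 1 + 9.27523·e^(−0.049t) = 1.53635
e^(−0.049t) = 0.057826 → t = ln(17.2932)/0.049 = 2.85031/0.049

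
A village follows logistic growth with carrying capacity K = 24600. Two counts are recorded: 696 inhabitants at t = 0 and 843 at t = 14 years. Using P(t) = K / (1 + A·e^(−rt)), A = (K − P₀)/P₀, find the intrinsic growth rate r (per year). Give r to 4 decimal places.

A = (24600 − 696)/696 = 34.34483
843 = 24600/(1 + 34.34483·e^(−r·14)) → e^(−14r) = (29.18149 − 1)/34.34483 = 0.820546
r = −ln(0.820546)/14 = 0.19779/14

r ≈ 0.0141 per year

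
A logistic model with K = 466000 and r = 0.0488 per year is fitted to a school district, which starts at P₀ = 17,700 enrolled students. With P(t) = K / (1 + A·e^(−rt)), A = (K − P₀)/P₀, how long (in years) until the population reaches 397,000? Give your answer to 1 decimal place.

A = (466000 − 17700)/17700 = 25.32768
397000 = 466000/(1 + 25.32768·e^(−0.0488t)) → 1 + 25.32768·e^(−0.0488t) = 1.1738
e^(−0.0488t) = 0.006862 → t = ln(145.72595)/0.0488 = 4.98173/0.0488

t ≈ 102.1 years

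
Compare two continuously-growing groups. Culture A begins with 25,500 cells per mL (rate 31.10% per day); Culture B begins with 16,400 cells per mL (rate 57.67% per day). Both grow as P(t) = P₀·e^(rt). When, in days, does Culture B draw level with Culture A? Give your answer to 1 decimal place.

t ≈ 1.7 days

25500·e^(0.311t) = 16400·e^(0.5767t)
25500/16400 = e^((0.5767 − 0.311)t) → ln(1.55488) = 0.2657·t
t = 0.4414 / 0.2657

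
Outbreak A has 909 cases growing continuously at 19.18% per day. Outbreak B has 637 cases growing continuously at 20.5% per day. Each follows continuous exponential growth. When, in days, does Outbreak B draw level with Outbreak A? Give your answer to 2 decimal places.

t ≈ 26.94 days

909·e^(0.1918t) = 637·e^(0.205t)
909/637 = e^((0.205 − 0.1918)t) → ln(1.427) = 0.0132·t
t = 0.35558 / 0.0132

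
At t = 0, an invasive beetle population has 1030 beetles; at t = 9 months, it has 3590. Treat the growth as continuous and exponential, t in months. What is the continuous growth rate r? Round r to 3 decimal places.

r ≈ 0.139 per month

3590 = 1030 · e^(r·9)
e^(9r) = 3590/1030 = 3.48544
r = ln(3.48544) / 9 = 1.24859 / 9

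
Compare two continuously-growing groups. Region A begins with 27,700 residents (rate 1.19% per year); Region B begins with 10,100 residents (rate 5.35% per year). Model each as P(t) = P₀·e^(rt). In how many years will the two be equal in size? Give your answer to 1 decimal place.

27700·e^(0.0119t) = 10100·e^(0.0535t)
27700/10100 = e^((0.0535 − 0.0119)t) → ln(2.74257) = 0.0416·t
t = 1.0089 / 0.0416

t ≈ 24.3 years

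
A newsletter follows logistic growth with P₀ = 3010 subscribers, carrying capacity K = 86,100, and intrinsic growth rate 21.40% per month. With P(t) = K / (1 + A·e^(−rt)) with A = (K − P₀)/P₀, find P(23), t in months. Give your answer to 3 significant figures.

A = (86100 − 3010)/3010 = 27.60465
P(23) = 86100 / (1 + 27.60465·e^(−0.214·23)) = 86100 / (1 + 27.60465·0.007285)
= 86100 / 1.20109 ≈ 71685.04

≈ 71,700 subscribers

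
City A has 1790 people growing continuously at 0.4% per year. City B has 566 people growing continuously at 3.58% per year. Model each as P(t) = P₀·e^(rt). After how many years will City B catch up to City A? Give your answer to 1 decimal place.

1790·e^(0.004t) = 566·e^(0.0358t)
1790/566 = e^((0.0358 − 0.004)t) → ln(3.16254) = 0.0318·t
t = 1.15138 / 0.0318

t ≈ 36.2 years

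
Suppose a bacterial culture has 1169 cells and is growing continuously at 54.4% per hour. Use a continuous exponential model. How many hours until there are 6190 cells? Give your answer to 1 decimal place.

t ≈ 3.1 hours

6190 = 1169 · e^(0.544·t)
t = ln(6190/1169) / 0.544 = ln(5.29512) / 0.544 = 1.66679 / 0.544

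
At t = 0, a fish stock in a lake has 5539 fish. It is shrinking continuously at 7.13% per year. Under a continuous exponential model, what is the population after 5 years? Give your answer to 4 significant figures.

≈ 3,878 fish

P(5) = 5539 · e^(-0.0713·5) = 5539 · e^(-0.3565)
= 5539 · 0.70012 ≈ 3877.98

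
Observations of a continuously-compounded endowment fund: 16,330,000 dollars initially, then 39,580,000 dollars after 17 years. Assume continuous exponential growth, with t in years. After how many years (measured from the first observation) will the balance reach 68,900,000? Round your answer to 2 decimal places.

t ≈ 27.64 years

r = ln(39580000/16330000) / 17 ≈ 0.052078 per year
t = ln(68900000/16330000) / r = 1.43965 / 0.052078 ≈ 27.644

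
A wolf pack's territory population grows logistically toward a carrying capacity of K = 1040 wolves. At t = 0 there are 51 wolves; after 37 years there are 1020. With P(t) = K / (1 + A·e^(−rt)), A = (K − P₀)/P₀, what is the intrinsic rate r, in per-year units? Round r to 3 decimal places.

A = (1040 − 51)/51 = 19.39216
1020 = 1040/(1 + 19.39216·e^(−r·37)) → e^(−37r) = (1.01961 − 1)/19.39216 = 0.001011
r = −ln(0.001011)/37 = 6.89669/37

r ≈ 0.186 per year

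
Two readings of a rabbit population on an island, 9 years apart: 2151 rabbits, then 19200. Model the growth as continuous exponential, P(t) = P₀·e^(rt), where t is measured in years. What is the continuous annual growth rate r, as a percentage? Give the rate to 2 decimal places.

r ≈ 24.32% per year

19200 = 2151 · e^(r·9)
e^(9r) = 19200/2151 = 8.92608
r = ln(8.92608) / 9 = 2.18898 / 9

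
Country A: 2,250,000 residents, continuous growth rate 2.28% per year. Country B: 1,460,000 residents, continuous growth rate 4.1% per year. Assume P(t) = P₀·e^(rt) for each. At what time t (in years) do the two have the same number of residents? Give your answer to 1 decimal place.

t ≈ 23.8 years

2250000·e^(0.0228t) = 1460000·e^(0.041t)
2250000/1460000 = e^((0.041 − 0.0228)t) → ln(1.5411) = 0.0182·t
t = 0.43249 / 0.0182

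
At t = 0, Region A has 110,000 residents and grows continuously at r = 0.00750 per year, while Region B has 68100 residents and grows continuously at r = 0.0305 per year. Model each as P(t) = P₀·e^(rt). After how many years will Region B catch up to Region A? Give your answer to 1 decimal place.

t ≈ 20.8 years

110000·e^(0.0075t) = 68100·e^(0.0305t)
110000/68100 = e^((0.0305 − 0.0075)t) → ln(1.61527) = 0.023·t
t = 0.4795 / 0.023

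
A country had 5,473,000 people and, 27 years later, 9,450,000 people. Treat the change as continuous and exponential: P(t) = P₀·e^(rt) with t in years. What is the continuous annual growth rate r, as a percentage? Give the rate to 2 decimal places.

r ≈ 2.02% per year

9450000 = 5473000 · e^(r·27)
e^(27r) = 9450000/5473000 = 1.72666
r = ln(1.72666) / 27 = 0.54619 / 27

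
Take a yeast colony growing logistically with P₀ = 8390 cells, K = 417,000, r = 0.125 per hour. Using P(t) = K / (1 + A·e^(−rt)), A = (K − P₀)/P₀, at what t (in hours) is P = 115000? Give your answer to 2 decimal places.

A = (417000 − 8390)/8390 = 48.70203
115000 = 417000/(1 + 48.70203·e^(−0.125t)) → 1 + 48.70203·e^(−0.125t) = 3.62609
e^(−0.125t) = 0.053922 → t = ln(18.54547)/0.125 = 2.92023/0.125

t ≈ 23.36 hours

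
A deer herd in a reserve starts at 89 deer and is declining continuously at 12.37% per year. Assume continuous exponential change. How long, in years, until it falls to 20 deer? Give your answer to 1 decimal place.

t ≈ 12.1 years

20 = 89 · e^(-0.1237·t)
t = ln(20/89) / -0.1237 = ln(0.22472) / -0.1237 = -1.4929 / -0.1237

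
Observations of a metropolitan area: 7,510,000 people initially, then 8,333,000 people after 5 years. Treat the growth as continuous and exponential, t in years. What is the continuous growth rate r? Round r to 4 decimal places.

r ≈ 0.0208 per year

8333000 = 7510000 · e^(r·5)
e^(5r) = 8333000/7510000 = 1.10959
r = ln(1.10959) / 5 = 0.10399 / 5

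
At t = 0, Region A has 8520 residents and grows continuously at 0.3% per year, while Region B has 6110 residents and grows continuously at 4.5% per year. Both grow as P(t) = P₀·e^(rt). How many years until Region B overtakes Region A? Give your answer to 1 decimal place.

t ≈ 7.9 years

8520·e^(0.003t) = 6110·e^(0.045t)
8520/6110 = e^((0.045 − 0.003)t) → ln(1.39444) = 0.042·t
t = 0.33249 / 0.042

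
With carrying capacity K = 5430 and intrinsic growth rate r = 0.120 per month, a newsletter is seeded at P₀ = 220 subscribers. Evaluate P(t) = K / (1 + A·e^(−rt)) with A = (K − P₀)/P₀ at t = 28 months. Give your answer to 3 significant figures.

≈ 2,980 subscribers

A = (5430 − 220)/220 = 23.68182
P(28) = 5430 / (1 + 23.68182·e^(−0.12·28)) = 5430 / (1 + 23.68182·0.034735)
= 5430 / 1.82259 ≈ 2979.27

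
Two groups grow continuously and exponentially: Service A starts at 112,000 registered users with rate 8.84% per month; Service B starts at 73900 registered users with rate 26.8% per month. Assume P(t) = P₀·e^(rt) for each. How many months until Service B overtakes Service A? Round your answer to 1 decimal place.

t ≈ 2.3 months

112000·e^(0.0884t) = 73900·e^(0.268t)
112000/73900 = e^((0.268 − 0.0884)t) → ln(1.51556) = 0.1796·t
t = 0.41579 / 0.1796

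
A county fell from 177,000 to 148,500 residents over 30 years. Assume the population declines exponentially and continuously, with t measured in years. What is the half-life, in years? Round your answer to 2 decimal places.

half-life ≈ 118.44 years

r = ln(148500/177000) / 30 = ln(0.83898) / 30 ≈ -0.005852 per year
half-life = ln 2 / |r| = 0.69315 / 0.005852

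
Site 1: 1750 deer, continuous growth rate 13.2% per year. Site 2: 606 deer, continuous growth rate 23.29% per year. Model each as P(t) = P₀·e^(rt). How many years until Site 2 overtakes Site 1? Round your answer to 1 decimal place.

t ≈ 10.5 years

1750·e^(0.132t) = 606·e^(0.2329t)
1750/606 = e^((0.2329 − 0.132)t) → ln(2.88779) = 0.1009·t
t = 1.06049 / 0.1009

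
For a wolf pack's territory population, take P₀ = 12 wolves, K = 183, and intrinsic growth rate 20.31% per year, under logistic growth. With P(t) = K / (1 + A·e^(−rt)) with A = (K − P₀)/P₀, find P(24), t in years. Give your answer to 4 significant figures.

A = (183 − 12)/12 = 14.25
P(24) = 183 / (1 + 14.25·e^(−0.2031·24)) = 183 / (1 + 14.25·0.00764)
= 183 / 1.10887 ≈ 165.03

≈ 165.0 wolves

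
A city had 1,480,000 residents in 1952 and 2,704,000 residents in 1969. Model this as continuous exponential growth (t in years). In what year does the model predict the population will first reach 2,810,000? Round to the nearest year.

r = ln(2704000/1480000) / 17 = 0.60269/17 ≈ 0.035452 per year
t = ln(2810000/1480000) / r = 0.64114/0.035452 ≈ 18.08 years after 1952

year 1970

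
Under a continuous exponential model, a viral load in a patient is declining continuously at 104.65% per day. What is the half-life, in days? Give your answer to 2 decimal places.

half-life ≈ 0.66 days

half-life = ln(2) / |r| = 0.69315 / 1.0465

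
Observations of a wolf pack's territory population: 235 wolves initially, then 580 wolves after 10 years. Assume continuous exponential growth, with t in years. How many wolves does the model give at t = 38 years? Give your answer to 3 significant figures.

r = ln(580/235) / 10 ≈ 0.090344 per year
P(38) = 235 · e^(0.090344·38) = 235 · 30.97195 ≈ 7278.41

≈ 7,280 wolves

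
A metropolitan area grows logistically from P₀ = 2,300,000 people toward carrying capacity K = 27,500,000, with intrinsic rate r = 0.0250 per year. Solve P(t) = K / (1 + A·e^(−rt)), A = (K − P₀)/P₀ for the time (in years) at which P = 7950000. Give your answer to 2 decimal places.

t ≈ 59.77 years

A = (27500000 − 2300000)/2300000 = 10.95652
7950000 = 27500000/(1 + 10.95652·e^(−0.025t)) → 1 + 10.95652·e^(−0.025t) = 3.45912
e^(−0.025t) = 0.224443 → t = ln(4.45547)/0.025 = 1.49413/0.025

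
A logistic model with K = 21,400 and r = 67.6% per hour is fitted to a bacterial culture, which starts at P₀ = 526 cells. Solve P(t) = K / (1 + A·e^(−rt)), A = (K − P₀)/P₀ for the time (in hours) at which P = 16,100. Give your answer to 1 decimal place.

t ≈ 7.1 hours

A = (21400 − 526)/526 = 39.68441
16100 = 21400/(1 + 39.68441·e^(−0.676t)) → 1 + 39.68441·e^(−0.676t) = 1.32919
e^(−0.676t) = 0.008295 → t = ln(120.55076)/0.676 = 4.79207/0.676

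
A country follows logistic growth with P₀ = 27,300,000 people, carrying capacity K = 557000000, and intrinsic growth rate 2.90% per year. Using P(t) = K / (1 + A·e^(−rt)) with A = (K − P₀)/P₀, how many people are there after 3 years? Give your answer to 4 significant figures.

≈ 29,650,000 people

A = (557000000 − 27300000)/27300000 = 19.40293
P(3) = 557000000 / (1 + 19.40293·e^(−0.029·3)) = 557000000 / (1 + 19.40293·0.916677)
= 557000000 / 18.78622 ≈ 29649388.97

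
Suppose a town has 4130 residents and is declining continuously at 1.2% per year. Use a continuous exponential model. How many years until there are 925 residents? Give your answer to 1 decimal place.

925 = 4130 · e^(-0.012·t)
t = ln(925/4130) / -0.012 = ln(0.22397) / -0.012 = -1.49624 / -0.012

t ≈ 124.7 years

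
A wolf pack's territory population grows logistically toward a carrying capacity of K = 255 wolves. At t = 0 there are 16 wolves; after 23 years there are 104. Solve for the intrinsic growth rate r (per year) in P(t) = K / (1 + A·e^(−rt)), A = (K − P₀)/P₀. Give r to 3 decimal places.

r ≈ 0.101 per year

A = (255 − 16)/16 = 14.9375
104 = 255/(1 + 14.9375·e^(−r·23)) → e^(−23r) = (2.45192 − 1)/14.9375 = 0.0972
r = −ln(0.0972)/23 = 2.33099/23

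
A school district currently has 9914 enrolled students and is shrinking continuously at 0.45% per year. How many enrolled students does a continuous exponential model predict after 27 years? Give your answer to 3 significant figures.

≈ 8,780 enrolled students

P(27) = 9914 · e^(-0.0045·27) = 9914 · e^(-0.1215)
= 9914 · 0.88559 ≈ 8779.75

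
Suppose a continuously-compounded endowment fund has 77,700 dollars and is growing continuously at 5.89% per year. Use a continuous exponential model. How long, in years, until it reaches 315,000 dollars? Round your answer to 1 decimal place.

t ≈ 23.8 years

315000 = 77700 · e^(0.0589·t)
t = ln(315000/77700) / 0.0589 = ln(4.05405) / 0.0589 = 1.39972 / 0.0589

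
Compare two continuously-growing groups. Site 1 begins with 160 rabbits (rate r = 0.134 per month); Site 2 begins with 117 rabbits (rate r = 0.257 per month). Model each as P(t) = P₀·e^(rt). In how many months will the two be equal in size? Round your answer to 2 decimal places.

160·e^(0.134t) = 117·e^(0.257t)
160/117 = e^((0.257 − 0.134)t) → ln(1.36752) = 0.123·t
t = 0.313 / 0.123

t ≈ 2.54 months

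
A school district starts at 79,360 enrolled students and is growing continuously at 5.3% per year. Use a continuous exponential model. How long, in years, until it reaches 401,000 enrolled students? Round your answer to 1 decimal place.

401000 = 79360 · e^(0.053·t)
t = ln(401000/79360) / 0.053 = ln(5.05292) / 0.053 = 1.61997 / 0.053

t ≈ 30.6 years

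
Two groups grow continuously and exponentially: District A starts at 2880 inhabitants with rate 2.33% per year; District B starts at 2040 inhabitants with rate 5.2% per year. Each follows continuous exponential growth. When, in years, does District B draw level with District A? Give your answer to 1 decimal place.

2880·e^(0.0233t) = 2040·e^(0.052t)
2880/2040 = e^((0.052 − 0.0233)t) → ln(1.41176) = 0.0287·t
t = 0.34484 / 0.0287

t ≈ 12.0 years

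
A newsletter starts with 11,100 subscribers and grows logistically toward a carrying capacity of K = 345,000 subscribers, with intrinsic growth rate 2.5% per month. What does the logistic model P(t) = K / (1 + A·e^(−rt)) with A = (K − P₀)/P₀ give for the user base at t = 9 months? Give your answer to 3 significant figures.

≈ 13,800 subscribers

A = (345000 − 11100)/11100 = 30.08108
P(9) = 345000 / (1 + 30.08108·e^(−0.025·9)) = 345000 / (1 + 30.08108·0.798516)
= 345000 / 25.02023 ≈ 13788.84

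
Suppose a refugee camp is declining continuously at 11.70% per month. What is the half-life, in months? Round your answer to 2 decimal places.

half-life ≈ 5.92 months

half-life = ln(2) / |r| = 0.69315 / 0.117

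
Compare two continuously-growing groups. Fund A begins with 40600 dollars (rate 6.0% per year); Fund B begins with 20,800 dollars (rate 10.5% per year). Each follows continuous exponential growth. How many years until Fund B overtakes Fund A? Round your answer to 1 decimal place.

40600·e^(0.06t) = 20800·e^(0.105t)
40600/20800 = e^((0.105 − 0.06)t) → ln(1.95192) = 0.045·t
t = 0.66882 / 0.045

t ≈ 14.9 years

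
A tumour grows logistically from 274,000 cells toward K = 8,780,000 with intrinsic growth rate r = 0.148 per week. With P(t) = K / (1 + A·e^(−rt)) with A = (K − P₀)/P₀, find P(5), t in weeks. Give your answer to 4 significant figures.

A = (8780000 − 274000)/274000 = 31.0438
P(5) = 8780000 / (1 + 31.0438·e^(−0.148·5)) = 8780000 / (1 + 31.0438·0.477114)
= 8780000 / 15.81143 ≈ 555294.6

≈ 555,300 cells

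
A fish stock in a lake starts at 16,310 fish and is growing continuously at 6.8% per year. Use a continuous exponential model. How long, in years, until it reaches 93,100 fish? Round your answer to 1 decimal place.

t ≈ 25.6 years

93100 = 16310 · e^(0.068·t)
t = ln(93100/16310) / 0.068 = ln(5.70815) / 0.068 = 1.7419 / 0.068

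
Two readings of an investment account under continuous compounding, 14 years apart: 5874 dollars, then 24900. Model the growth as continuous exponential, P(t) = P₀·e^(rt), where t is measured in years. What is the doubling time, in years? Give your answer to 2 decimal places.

doubling time ≈ 6.72 years

r = ln(24900/5874) / 14 = ln(4.23902) / 14 ≈ 0.103167 per year
doubling time = ln 2 / |r| = 0.69315 / 0.103167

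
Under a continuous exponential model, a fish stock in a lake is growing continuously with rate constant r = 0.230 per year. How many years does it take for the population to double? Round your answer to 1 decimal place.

doubling time ≈ 3.0 years

doubling time = ln(2) / |r| = 0.69315 / 0.23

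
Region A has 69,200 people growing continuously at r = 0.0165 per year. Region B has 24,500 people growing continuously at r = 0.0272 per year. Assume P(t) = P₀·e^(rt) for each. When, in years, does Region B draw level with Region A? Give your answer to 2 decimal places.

69200·e^(0.0165t) = 24500·e^(0.0272t)
69200/24500 = e^((0.0272 − 0.0165)t) → ln(2.82449) = 0.0107·t
t = 1.03833 / 0.0107

t ≈ 97.04 years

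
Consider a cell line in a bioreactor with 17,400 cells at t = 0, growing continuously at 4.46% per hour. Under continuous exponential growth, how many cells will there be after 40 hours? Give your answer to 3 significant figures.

P(40) = 17400 · e^(0.0446·40) = 17400 · e^(1.784)
= 17400 · 5.95362 ≈ 103593.05

≈ 104,000 cells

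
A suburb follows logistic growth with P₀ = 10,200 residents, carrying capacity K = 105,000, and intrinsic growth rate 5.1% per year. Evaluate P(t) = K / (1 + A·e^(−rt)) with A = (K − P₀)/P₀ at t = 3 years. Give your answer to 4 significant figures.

A = (105000 − 10200)/10200 = 9.29412
P(3) = 105000 / (1 + 9.29412·e^(−0.051·3)) = 105000 / (1 + 9.29412·0.85813)
= 105000 / 8.97556 ≈ 11698.44

≈ 11,700 residents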